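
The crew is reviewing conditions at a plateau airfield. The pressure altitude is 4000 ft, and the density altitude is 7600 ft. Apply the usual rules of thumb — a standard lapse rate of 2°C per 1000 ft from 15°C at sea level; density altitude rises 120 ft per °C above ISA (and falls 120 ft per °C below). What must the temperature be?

Density altitude − pressure altitude = 7600 − 4000 = +3600 ft.
At 120 ft/°C that is an ISA deviation of 3600/120 = +30°C.
ISA temperature at 4000 ft = 15 − 2 × (4000/1000) = 7°C.
OAT = ISA + deviation = 7 + (+30) = 37°C.

37°C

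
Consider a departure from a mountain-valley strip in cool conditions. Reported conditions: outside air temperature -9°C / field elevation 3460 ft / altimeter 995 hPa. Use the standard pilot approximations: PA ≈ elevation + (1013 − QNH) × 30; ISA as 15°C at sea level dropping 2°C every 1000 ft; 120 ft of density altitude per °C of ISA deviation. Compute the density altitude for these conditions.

Pressure altitude = 3460 + (1013 − 995) × 30 = 3460 + (+540) = 4000 ft.
ISA temperature at 4000 ft = 15 − 2 × (4000/1000) = 7°C.
ISA deviation = -9 − 7 = -16°C.
Density altitude = 4000 + 120 × (-16) = 2080 ft.

2080 ft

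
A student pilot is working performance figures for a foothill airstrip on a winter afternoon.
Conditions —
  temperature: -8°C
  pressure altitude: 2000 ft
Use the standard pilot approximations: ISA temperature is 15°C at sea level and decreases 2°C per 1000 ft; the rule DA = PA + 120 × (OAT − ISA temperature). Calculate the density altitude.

ISA temperature at 2000 ft = 15 − 2 × (2000/1000) = 11°C.
ISA deviation = -8 − 11 = -19°C.
Density altitude = 2000 + 120 × (-19) = 2000 + (-2280) = -280 ft.

-280 ft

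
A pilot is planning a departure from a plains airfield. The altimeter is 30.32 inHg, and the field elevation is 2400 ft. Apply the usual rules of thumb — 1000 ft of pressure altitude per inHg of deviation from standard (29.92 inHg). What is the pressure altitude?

Pressure correction = (29.92 − 30.32) × 1000 = -400 ft.
Pressure altitude = 2400 + (-400) = 2000 ft.

2000 ft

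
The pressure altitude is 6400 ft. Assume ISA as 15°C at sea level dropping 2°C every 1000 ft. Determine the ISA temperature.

2.2°C

ISA temperature = 15 − 2 × (6400/1000) = 15 − 12.8 = 2.2°C.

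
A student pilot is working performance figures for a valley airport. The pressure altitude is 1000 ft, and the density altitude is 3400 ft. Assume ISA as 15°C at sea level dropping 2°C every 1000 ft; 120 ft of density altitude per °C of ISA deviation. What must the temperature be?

Density altitude − pressure altitude = 3400 − 1000 = +2400 ft.
At 120 ft/°C that is an ISA deviation of 2400/120 = +20°C.
ISA temperature at 1000 ft = 15 − 2 × (1000/1000) = 13°C.
OAT = ISA + deviation = 13 + (+20) = 33°C.

33°C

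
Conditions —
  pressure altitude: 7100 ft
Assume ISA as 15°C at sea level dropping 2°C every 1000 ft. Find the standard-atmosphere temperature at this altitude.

0.8°C

ISA temperature = 15 − 2 × (7100/1000) = 15 − 14.2 = 0.8°C.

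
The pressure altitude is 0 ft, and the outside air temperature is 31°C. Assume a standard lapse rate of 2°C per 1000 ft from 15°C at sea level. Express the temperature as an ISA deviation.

ISA+16°C

ISA temperature at 0 ft = 15 − 2 × (0/1000) = 15°C.
Deviation = OAT − ISA = 31 − 15 = +16°C.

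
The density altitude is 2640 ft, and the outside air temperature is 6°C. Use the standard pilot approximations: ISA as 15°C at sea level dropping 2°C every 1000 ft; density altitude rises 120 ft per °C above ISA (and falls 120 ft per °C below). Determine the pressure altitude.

DA = PA + 120 × (OAT − (15 − 2·PA/1000)) = PA + 120·OAT − 1800 + 0.24·PA = 1.24·PA + 120·OAT − 1800.
So 1.24·PA = 2640 − 120 × 6 + 1800 = 3720.
PA = 3720 / 1.24 = 3000 ft.

3000 ft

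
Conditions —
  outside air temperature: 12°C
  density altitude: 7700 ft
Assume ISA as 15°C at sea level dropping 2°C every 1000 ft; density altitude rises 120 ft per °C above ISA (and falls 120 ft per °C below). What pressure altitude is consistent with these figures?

6500 ft

DA = PA + 120 × (OAT − (15 − 2·PA/1000)) = PA + 120·OAT − 1800 + 0.24·PA = 1.24·PA + 120·OAT − 1800.
So 1.24·PA = 7700 − 120 × 12 + 1800 = 8060.
PA = 8060 / 1.24 = 6500 ft.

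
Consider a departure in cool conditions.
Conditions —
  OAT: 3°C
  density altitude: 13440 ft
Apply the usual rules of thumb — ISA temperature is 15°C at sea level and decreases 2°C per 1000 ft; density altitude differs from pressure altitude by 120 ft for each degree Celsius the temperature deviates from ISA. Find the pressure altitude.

DA = PA + 120 × (OAT − (15 − 2·PA/1000)) = PA + 120·OAT − 1800 + 0.24·PA = 1.24·PA + 120·OAT − 1800.
So 1.24·PA = 13440 − 120 × 3 + 1800 = 14880.
PA = 14880 / 1.24 = 12000 ft.

12000 ft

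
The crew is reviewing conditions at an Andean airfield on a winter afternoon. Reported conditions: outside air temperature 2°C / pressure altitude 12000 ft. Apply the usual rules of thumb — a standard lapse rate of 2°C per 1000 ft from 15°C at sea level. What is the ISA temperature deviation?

ISA temperature at 12000 ft = 15 − 2 × (12000/1000) = -9°C.
Deviation = OAT − ISA = 2 − (-9) = +11°C.

ISA+11°C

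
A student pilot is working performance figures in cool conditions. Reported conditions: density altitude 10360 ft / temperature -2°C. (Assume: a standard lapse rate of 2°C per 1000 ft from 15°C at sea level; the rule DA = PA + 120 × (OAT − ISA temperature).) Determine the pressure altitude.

10000 ft

DA = PA + 120 × (OAT − (15 − 2·PA/1000)) = PA + 120·OAT − 1800 + 0.24·PA = 1.24·PA + 120·OAT − 1800.
So 1.24·PA = 10360 − 120 × (-2) + 1800 = 12400.
PA = 12400 / 1.24 = 10000 ft.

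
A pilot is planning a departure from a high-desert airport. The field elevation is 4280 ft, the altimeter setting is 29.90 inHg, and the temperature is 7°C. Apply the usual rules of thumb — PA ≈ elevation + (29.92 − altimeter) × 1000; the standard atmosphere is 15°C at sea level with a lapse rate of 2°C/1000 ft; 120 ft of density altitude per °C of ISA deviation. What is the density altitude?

4372 ft

Pressure altitude = 4280 + (29.92 − 29.90) × 1000 = 4280 + (+20) = 4300 ft.
ISA temperature at 4300 ft = 15 − 2 × (4300/1000) = 6.4°C.
ISA deviation = 7 − 6.4 = +0.6°C.
Density altitude = 4300 + 120 × (0.6) = 4372 ft.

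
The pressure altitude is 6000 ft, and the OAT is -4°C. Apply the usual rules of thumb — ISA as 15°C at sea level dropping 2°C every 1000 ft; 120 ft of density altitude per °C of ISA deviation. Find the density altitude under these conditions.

5160 ft

ISA temperature at 6000 ft = 15 − 2 × (6000/1000) = 3°C.
ISA deviation = -4 − 3 = -7°C.
Density altitude = 6000 + 120 × (-7) = 6000 + (-840) = 5160 ft.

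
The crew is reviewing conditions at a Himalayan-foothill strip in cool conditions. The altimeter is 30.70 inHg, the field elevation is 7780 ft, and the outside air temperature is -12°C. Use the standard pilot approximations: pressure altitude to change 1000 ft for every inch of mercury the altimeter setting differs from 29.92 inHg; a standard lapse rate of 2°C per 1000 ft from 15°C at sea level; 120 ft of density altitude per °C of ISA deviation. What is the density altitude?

5440 ft

Pressure altitude = 7780 + (29.92 − 30.70) × 1000 = 7780 + (-780) = 7000 ft.
ISA temperature at 7000 ft = 15 − 2 × (7000/1000) = 1°C.
ISA deviation = -12 − 1 = -13°C.
Density altitude = 7000 + 120 × (-13) = 5440 ft.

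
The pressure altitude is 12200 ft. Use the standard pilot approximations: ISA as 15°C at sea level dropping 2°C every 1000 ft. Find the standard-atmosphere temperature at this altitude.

ISA temperature = 15 − 2 × (12200/1000) = 15 − 24.4 = -9.4°C.

-9.4°C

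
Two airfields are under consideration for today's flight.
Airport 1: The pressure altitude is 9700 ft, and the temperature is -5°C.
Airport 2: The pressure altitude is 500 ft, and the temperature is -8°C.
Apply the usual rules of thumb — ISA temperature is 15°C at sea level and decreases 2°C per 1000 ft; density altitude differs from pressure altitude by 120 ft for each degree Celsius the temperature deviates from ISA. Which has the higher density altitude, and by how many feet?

Airport 1: ISA temp = -4.4°C, deviation -0.6°C, DA = 9700 + 120 × (-0.6) = 9628 ft.
Airport 2: ISA temp = 14°C, deviation -22°C, DA = 500 + 120 × (-22) = -2140 ft.
Airport 1 is higher by 9628 − (-2140) = 11768 ft.

Airport 1 by 11768 ft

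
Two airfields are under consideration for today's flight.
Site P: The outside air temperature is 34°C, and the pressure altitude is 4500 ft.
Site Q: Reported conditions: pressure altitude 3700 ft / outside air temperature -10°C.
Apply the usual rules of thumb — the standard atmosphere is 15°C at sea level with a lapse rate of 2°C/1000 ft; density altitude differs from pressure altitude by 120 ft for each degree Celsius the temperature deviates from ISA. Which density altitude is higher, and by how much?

Site P: ISA temp = 6°C, deviation +28°C, DA = 4500 + 120 × 28 = 7860 ft.
Site Q: ISA temp = 7.6°C, deviation -17.6°C, DA = 3700 + 120 × (-17.6) = 1588 ft.
Site P is higher by 7860 − 1588 = 6272 ft.

Site P by 6272 ft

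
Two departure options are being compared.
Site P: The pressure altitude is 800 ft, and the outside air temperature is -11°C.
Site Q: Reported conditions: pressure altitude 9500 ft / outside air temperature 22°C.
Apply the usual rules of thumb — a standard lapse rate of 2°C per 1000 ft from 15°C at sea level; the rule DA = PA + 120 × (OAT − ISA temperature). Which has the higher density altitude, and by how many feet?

Site P: ISA temp = 13.4°C, deviation -24.4°C, DA = 800 + 120 × (-24.4) = -2128 ft.
Site Q: ISA temp = -4°C, deviation +26°C, DA = 9500 + 120 × 26 = 12620 ft.
Site Q is higher by 12620 − (-2128) = 14748 ft.

Site Q by 14748 ft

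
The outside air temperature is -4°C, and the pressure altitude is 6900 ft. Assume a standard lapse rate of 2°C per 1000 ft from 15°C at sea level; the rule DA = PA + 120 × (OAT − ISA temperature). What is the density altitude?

6276 ft

ISA temperature at 6900 ft = 15 − 2 × (6900/1000) = 1.2°C.
ISA deviation = -4 − 1.2 = -5.2°C.
Density altitude = 6900 + 120 × (-5.2) = 6900 + (-624) = 6276 ft.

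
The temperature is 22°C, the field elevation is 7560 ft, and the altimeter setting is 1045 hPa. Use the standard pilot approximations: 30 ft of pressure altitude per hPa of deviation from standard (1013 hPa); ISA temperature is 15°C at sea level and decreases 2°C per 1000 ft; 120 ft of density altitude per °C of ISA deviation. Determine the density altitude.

9024 ft

Pressure altitude = 7560 + (1013 − 1045) × 30 = 7560 + (-960) = 6600 ft.
ISA temperature at 6600 ft = 15 − 2 × (6600/1000) = 1.8°C.
ISA deviation = 22 − 1.8 = +20.2°C.
Density altitude = 6600 + 120 × (20.2) = 9024 ft.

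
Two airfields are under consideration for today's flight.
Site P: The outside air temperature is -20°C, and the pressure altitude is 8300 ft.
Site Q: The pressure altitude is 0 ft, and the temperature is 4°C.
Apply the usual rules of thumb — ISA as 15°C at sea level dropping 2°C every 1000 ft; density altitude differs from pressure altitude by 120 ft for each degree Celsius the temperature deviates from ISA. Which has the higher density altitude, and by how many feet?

Site P by 7412 ft

Site P: ISA temp = -1.6°C, deviation -18.4°C, DA = 8300 + 120 × (-18.4) = 6092 ft.
Site Q: ISA temp = 15°C, deviation -11°C, DA = 0 + 120 × (-11) = -1320 ft.
Site P is higher by 6092 − (-1320) = 7412 ft.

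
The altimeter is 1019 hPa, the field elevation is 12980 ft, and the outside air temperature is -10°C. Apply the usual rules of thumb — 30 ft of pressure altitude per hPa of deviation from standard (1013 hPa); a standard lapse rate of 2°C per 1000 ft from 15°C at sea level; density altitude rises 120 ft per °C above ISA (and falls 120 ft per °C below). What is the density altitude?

Pressure altitude = 12980 + (1013 − 1019) × 30 = 12980 + (-180) = 12800 ft.
ISA temperature at 12800 ft = 15 − 2 × (12800/1000) = -10.6°C.
ISA deviation = -10 − (-10.6) = +0.6°C.
Density altitude = 12800 + 120 × (0.6) = 12872 ft.

12872 ft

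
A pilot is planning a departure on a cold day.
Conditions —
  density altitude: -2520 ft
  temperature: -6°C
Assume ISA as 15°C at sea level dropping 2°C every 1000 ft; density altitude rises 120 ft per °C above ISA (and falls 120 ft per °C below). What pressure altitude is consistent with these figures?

DA = PA + 120 × (OAT − (15 − 2·PA/1000)) = PA + 120·OAT − 1800 + 0.24·PA = 1.24·PA + 120·OAT − 1800.
So 1.24·PA = -2520 − 120 × (-6) + 1800 = 0.
PA = 0 / 1.24 = 0 ft.

0 ft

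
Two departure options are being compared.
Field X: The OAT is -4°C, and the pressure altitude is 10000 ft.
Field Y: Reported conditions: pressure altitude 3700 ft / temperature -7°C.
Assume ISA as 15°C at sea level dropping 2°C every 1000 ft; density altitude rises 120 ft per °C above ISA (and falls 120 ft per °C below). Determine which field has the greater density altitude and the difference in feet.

Field X by 8172 ft

Field X: ISA temp = -5°C, deviation +1°C, DA = 10000 + 120 × 1 = 10120 ft.
Field Y: ISA temp = 7.6°C, deviation -14.6°C, DA = 3700 + 120 × (-14.6) = 1948 ft.
Field X is higher by 10120 − 1948 = 8172 ft.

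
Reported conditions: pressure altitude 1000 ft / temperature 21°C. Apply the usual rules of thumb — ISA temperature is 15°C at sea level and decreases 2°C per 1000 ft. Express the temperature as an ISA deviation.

ISA+8°C

ISA temperature at 1000 ft = 15 − 2 × (1000/1000) = 13°C.
Deviation = OAT − ISA = 21 − 13 = +8°C.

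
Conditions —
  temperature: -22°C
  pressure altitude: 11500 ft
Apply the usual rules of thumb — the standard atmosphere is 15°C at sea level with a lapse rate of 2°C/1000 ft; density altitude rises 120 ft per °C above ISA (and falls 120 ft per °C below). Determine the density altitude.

9820 ft

ISA temperature at 11500 ft = 15 − 2 × (11500/1000) = -8°C.
ISA deviation = -22 − (-8) = -14°C.
Density altitude = 11500 + 120 × (-14) = 11500 + (-1680) = 9820 ft.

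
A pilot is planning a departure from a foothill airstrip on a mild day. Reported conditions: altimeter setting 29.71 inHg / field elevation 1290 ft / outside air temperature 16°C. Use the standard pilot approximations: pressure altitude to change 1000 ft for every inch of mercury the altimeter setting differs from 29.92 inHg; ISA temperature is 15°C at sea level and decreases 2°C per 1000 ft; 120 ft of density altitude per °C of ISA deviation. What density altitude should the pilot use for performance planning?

Pressure altitude = 1290 + (29.92 − 29.71) × 1000 = 1290 + (+210) = 1500 ft.
ISA temperature at 1500 ft = 15 − 2 × (1500/1000) = 12°C.
ISA deviation = 16 − 12 = +4°C.
Density altitude = 1500 + 120 × (4) = 1980 ft.

1980 ft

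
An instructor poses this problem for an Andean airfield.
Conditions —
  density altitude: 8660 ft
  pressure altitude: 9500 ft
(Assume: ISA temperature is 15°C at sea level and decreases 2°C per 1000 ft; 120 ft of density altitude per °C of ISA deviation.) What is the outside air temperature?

-11°C

Density altitude − pressure altitude = 8660 − 9500 = -840 ft.
At 120 ft/°C that is an ISA deviation of -840/120 = -7°C.
ISA temperature at 9500 ft = 15 − 2 × (9500/1000) = -4°C.
OAT = ISA + deviation = -4 + (-7) = -11°C.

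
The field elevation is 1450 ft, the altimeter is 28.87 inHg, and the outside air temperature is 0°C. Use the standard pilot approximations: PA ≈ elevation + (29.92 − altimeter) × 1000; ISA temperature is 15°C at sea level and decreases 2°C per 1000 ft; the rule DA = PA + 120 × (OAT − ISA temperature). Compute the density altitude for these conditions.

1300 ft

Pressure altitude = 1450 + (29.92 − 28.87) × 1000 = 1450 + (+1050) = 2500 ft.
ISA temperature at 2500 ft = 15 − 2 × (2500/1000) = 10°C.
ISA deviation = 0 − 10 = -10°C.
Density altitude = 2500 + 120 × (-10) = 1300 ft.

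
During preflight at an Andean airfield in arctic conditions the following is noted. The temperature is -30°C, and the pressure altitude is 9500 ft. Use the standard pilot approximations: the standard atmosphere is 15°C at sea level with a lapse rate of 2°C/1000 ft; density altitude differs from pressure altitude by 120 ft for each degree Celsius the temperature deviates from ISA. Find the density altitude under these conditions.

6380 ft

ISA temperature at 9500 ft = 15 − 2 × (9500/1000) = -4°C.
ISA deviation = -30 − (-4) = -26°C.
Density altitude = 9500 + 120 × (-26) = 9500 + (-3120) = 6380 ft.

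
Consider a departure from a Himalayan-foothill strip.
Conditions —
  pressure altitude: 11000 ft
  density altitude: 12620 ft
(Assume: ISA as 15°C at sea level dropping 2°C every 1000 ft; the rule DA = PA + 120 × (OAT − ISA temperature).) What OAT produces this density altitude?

Density altitude − pressure altitude = 12620 − 11000 = +1620 ft.
At 120 ft/°C that is an ISA deviation of 1620/120 = +13.5°C.
ISA temperature at 11000 ft = 15 − 2 × (11000/1000) = -7°C.
OAT = ISA + deviation = -7 + (+13.5) = 6.5°C.

6.5°C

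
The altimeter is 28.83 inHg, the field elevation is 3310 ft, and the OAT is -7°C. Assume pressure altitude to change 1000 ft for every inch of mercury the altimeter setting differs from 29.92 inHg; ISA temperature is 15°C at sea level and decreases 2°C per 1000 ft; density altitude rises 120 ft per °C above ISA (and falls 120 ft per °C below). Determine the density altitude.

2816 ft

Pressure altitude = 3310 + (29.92 − 28.83) × 1000 = 3310 + (+1090) = 4400 ft.
ISA temperature at 4400 ft = 15 − 2 × (4400/1000) = 6.2°C.
ISA deviation = -7 − 6.2 = -13.2°C.
Density altitude = 4400 + 120 × (-13.2) = 2816 ft.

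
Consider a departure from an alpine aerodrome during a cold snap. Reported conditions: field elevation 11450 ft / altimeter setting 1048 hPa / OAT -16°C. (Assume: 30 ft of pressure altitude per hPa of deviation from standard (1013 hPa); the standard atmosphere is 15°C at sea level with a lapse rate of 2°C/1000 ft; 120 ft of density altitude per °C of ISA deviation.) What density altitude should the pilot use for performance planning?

Pressure altitude = 11450 + (1013 − 1048) × 30 = 11450 + (-1050) = 10400 ft.
ISA temperature at 10400 ft = 15 − 2 × (10400/1000) = -5.8°C.
ISA deviation = -16 − (-5.8) = -10.2°C.
Density altitude = 10400 + 120 × (-10.2) = 9176 ft.

9176 ft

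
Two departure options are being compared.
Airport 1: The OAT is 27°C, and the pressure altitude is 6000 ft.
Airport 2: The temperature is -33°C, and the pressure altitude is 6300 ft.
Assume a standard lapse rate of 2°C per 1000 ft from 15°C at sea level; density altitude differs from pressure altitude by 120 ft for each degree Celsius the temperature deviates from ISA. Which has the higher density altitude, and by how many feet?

Airport 1 by 6828 ft

Airport 1: ISA temp = 3°C, deviation +24°C, DA = 6000 + 120 × 24 = 8880 ft.
Airport 2: ISA temp = 2.4°C, deviation -35.4°C, DA = 6300 + 120 × (-35.4) = 2052 ft.
Airport 1 is higher by 8880 − 2052 = 6828 ft.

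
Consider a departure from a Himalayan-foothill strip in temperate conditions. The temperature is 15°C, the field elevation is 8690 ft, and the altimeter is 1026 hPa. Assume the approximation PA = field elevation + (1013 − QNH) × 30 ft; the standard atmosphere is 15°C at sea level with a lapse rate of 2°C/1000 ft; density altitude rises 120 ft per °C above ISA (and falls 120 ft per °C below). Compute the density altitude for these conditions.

Pressure altitude = 8690 + (1013 − 1026) × 30 = 8690 + (-390) = 8300 ft.
ISA temperature at 8300 ft = 15 − 2 × (8300/1000) = -1.6°C.
ISA deviation = 15 − (-1.6) = +16.6°C.
Density altitude = 8300 + 120 × (16.6) = 10292 ft.

10292 ft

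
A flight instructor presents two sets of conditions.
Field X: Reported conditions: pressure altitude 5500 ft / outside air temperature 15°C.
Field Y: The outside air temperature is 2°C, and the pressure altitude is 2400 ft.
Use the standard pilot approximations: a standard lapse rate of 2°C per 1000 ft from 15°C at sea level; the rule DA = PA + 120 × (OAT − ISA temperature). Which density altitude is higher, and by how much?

Field X by 5404 ft

Field X: ISA temp = 4°C, deviation +11°C, DA = 5500 + 120 × 11 = 6820 ft.
Field Y: ISA temp = 10.2°C, deviation -8.2°C, DA = 2400 + 120 × (-8.2) = 1416 ft.
Field X is higher by 6820 − 1416 = 5404 ft.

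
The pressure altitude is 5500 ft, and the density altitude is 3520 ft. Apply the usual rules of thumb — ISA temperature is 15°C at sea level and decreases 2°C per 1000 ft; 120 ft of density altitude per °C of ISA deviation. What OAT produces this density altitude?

Density altitude − pressure altitude = 3520 − 5500 = -1980 ft.
At 120 ft/°C that is an ISA deviation of -1980/120 = -16.5°C.
ISA temperature at 5500 ft = 15 − 2 × (5500/1000) = 4°C.
OAT = ISA + deviation = 4 + (-16.5) = -12.5°C.

-12.5°C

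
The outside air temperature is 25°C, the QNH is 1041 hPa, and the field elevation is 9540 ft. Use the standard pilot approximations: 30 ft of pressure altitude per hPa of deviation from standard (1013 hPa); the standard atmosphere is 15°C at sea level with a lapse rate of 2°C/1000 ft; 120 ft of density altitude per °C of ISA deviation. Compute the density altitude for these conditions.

Pressure altitude = 9540 + (1013 − 1041) × 30 = 9540 + (-840) = 8700 ft.
ISA temperature at 8700 ft = 15 − 2 × (8700/1000) = -2.4°C.
ISA deviation = 25 − (-2.4) = +27.4°C.
Density altitude = 8700 + 120 × (27.4) = 11988 ft.

11988 ft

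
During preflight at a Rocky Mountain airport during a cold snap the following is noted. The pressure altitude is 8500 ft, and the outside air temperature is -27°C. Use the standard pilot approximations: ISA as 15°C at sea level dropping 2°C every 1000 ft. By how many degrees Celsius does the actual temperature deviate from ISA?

ISA-25°C

ISA temperature at 8500 ft = 15 − 2 × (8500/1000) = -2°C.
Deviation = OAT − ISA = -27 − (-2) = -25°C.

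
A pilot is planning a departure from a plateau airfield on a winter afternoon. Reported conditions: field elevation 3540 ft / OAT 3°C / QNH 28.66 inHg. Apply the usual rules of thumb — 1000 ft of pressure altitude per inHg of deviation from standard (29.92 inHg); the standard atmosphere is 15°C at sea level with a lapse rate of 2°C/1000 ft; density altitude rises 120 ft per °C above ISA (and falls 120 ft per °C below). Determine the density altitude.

Pressure altitude = 3540 + (29.92 − 28.66) × 1000 = 3540 + (+1260) = 4800 ft.
ISA temperature at 4800 ft = 15 − 2 × (4800/1000) = 5.4°C.
ISA deviation = 3 − 5.4 = -2.4°C.
Density altitude = 4800 + 120 × (-2.4) = 4512 ft.

4512 ft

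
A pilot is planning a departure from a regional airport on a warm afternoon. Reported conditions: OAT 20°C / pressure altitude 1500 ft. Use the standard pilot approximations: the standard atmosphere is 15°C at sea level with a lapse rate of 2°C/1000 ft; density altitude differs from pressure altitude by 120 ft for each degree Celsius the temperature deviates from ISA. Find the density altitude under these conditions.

2460 ft

ISA temperature at 1500 ft = 15 − 2 × (1500/1000) = 12°C.
ISA deviation = 20 − 12 = +8°C.
Density altitude = 1500 + 120 × (8) = 1500 + (+960) = 2460 ft.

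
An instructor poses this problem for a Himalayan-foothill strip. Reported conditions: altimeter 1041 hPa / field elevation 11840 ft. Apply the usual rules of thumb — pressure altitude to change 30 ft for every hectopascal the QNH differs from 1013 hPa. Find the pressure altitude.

Pressure correction = (1013 − 1041) × 30 = -840 ft.
Pressure altitude = 11840 + (-840) = 11000 ft.

11000 ft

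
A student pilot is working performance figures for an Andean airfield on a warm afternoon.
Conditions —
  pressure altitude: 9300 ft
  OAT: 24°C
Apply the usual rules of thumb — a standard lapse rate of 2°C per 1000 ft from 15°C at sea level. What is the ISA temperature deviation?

ISA temperature at 9300 ft = 15 − 2 × (9300/1000) = -3.6°C.
Deviation = OAT − ISA = 24 − (-3.6) = +27.6°C.

ISA+27.6°C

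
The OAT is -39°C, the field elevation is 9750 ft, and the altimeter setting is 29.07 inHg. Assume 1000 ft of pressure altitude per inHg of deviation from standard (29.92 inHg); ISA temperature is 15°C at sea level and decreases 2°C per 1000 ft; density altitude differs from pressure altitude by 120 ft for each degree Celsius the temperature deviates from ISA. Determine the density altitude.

6664 ft

Pressure altitude = 9750 + (29.92 − 29.07) × 1000 = 9750 + (+850) = 10600 ft.
ISA temperature at 10600 ft = 15 − 2 × (10600/1000) = -6.2°C.
ISA deviation = -39 − (-6.2) = -32.8°C.
Density altitude = 10600 + 120 × (-32.8) = 6664 ft.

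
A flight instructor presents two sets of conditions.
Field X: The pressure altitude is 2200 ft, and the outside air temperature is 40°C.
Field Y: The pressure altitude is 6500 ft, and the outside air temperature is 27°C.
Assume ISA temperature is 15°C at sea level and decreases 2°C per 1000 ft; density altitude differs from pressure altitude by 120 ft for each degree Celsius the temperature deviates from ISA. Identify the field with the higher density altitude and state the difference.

Field Y by 3772 ft

Field X: ISA temp = 10.6°C, deviation +29.4°C, DA = 2200 + 120 × 29.4 = 5728 ft.
Field Y: ISA temp = 2°C, deviation +25°C, DA = 6500 + 120 × 25 = 9500 ft.
Field Y is higher by 9500 − 5728 = 3772 ft.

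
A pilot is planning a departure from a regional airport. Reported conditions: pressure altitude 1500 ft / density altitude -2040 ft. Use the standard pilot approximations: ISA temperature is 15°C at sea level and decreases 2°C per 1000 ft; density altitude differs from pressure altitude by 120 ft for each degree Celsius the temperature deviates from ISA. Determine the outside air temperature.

Density altitude − pressure altitude = -2040 − 1500 = -3540 ft.
At 120 ft/°C that is an ISA deviation of -3540/120 = -29.5°C.
ISA temperature at 1500 ft = 15 − 2 × (1500/1000) = 12°C.
OAT = ISA + deviation = 12 + (-29.5) = -17.5°C.

-17.5°C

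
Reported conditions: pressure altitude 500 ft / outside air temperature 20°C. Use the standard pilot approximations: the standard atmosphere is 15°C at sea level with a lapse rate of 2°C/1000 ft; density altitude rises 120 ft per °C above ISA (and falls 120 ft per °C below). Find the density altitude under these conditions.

ISA temperature at 500 ft = 15 − 2 × (500/1000) = 14°C.
ISA deviation = 20 − 14 = +6°C.
Density altitude = 500 + 120 × (6) = 500 + (+720) = 1220 ft.

1220 ft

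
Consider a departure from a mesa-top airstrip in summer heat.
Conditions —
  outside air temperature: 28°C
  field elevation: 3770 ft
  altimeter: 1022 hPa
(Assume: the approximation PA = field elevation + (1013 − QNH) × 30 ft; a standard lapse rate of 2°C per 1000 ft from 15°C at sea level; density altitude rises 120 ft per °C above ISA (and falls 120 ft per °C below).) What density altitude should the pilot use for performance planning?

Pressure altitude = 3770 + (1013 − 1022) × 30 = 3770 + (-270) = 3500 ft.
ISA temperature at 3500 ft = 15 − 2 × (3500/1000) = 8°C.
ISA deviation = 28 − 8 = +20°C.
Density altitude = 3500 + 120 × (20) = 5900 ft.

5900 ft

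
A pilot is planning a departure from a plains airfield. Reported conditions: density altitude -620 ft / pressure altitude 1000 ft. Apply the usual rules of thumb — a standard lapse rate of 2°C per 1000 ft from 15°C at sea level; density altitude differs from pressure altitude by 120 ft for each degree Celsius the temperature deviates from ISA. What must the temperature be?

Density altitude − pressure altitude = -620 − 1000 = -1620 ft.
At 120 ft/°C that is an ISA deviation of -1620/120 = -13.5°C.
ISA temperature at 1000 ft = 15 − 2 × (1000/1000) = 13°C.
OAT = ISA + deviation = 13 + (-13.5) = -0.5°C.

-0.5°C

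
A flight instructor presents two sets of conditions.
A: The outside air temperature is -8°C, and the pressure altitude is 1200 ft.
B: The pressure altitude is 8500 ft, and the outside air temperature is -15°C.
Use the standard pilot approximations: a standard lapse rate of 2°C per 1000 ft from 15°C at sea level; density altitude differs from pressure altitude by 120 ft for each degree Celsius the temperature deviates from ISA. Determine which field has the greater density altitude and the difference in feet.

B by 8212 ft

A: ISA temp = 12.6°C, deviation -20.6°C, DA = 1200 + 120 × (-20.6) = -1272 ft.
B: ISA temp = -2°C, deviation -13°C, DA = 8500 + 120 × (-13) = 6940 ft.
B is higher by 6940 − (-1272) = 8212 ft.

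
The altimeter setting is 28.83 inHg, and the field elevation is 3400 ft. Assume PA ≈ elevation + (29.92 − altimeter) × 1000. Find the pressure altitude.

4490 ft

Pressure correction = (29.92 − 28.83) × 1000 = +1090 ft.
Pressure altitude = 3400 + (+1090) = 4490 ft.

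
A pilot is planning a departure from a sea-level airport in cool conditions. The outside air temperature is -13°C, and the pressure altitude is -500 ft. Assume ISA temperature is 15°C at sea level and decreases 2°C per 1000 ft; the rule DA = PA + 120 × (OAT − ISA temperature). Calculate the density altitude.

-3980 ft

ISA temperature at -500 ft = 15 − 2 × (-500/1000) = 16°C.
ISA deviation = -13 − 16 = -29°C.
Density altitude = -500 + 120 × (-29) = -500 + (-3480) = -3980 ft.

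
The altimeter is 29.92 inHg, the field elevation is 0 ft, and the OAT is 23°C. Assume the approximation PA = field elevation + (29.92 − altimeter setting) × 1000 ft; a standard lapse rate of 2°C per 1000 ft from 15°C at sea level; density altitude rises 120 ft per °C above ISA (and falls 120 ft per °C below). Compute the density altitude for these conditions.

960 ft

Pressure altitude = 0 + (29.92 − 29.92) × 1000 = 0 + (0) = 0 ft.
ISA temperature at 0 ft = 15 − 2 × (0/1000) = 15°C.
ISA deviation = 23 − 15 = +8°C.
Density altitude = 0 + 120 × (8) = 960 ft.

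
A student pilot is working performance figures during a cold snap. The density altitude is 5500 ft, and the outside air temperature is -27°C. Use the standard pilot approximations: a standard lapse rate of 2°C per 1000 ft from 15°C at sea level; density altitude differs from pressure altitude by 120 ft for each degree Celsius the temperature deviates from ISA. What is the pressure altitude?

8500 ft

DA = PA + 120 × (OAT − (15 − 2·PA/1000)) = PA + 120·OAT − 1800 + 0.24·PA = 1.24·PA + 120·OAT − 1800.
So 1.24·PA = 5500 − 120 × (-27) + 1800 = 10540.
PA = 10540 / 1.24 = 8500 ft.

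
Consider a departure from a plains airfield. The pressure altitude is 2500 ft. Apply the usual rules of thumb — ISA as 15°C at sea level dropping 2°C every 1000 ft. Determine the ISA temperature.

ISA temperature = 15 − 2 × (2500/1000) = 15 − 5 = 10°C.

10°C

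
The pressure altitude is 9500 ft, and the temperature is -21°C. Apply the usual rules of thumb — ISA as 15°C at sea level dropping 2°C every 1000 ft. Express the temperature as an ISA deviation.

ISA-17°C

ISA temperature at 9500 ft = 15 − 2 × (9500/1000) = -4°C.
Deviation = OAT − ISA = -21 − (-4) = -17°C.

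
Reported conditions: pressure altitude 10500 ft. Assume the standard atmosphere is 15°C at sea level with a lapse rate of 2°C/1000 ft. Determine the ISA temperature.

ISA temperature = 15 − 2 × (10500/1000) = 15 − 21 = -6°C.

-6°C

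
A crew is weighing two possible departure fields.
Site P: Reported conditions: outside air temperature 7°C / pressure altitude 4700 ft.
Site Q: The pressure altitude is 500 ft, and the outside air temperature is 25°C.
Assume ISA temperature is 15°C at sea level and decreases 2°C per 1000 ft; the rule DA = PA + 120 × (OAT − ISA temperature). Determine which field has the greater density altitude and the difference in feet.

Site P: ISA temp = 5.6°C, deviation +1.4°C, DA = 4700 + 120 × 1.4 = 4868 ft.
Site Q: ISA temp = 14°C, deviation +11°C, DA = 500 + 120 × 11 = 1820 ft.
Site P is higher by 4868 − 1820 = 3048 ft.

Site P by 3048 ft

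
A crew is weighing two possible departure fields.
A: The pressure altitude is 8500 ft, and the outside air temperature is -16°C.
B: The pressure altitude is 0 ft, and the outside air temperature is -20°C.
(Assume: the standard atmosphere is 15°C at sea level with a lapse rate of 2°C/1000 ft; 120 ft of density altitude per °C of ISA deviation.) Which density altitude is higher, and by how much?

A: ISA temp = -2°C, deviation -14°C, DA = 8500 + 120 × (-14) = 6820 ft.
B: ISA temp = 15°C, deviation -35°C, DA = 0 + 120 × (-35) = -4200 ft.
A is higher by 6820 − (-4200) = 11020 ft.

A by 11020 ft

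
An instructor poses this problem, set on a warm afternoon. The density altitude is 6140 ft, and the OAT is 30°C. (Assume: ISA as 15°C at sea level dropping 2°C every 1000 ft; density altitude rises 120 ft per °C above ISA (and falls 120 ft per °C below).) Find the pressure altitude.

3500 ft

DA = PA + 120 × (OAT − (15 − 2·PA/1000)) = PA + 120·OAT − 1800 + 0.24·PA = 1.24·PA + 120·OAT − 1800.
So 1.24·PA = 6140 − 120 × 30 + 1800 = 4340.
PA = 4340 / 1.24 = 3500 ft.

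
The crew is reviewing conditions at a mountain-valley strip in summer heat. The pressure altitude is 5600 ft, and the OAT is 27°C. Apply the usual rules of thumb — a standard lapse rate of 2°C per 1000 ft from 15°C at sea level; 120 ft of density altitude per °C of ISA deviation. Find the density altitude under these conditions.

ISA temperature at 5600 ft = 15 − 2 × (5600/1000) = 3.8°C.
ISA deviation = 27 − 3.8 = +23.2°C.
Density altitude = 5600 + 120 × (23.2) = 5600 + (+2784) = 8384 ft.

8384 ft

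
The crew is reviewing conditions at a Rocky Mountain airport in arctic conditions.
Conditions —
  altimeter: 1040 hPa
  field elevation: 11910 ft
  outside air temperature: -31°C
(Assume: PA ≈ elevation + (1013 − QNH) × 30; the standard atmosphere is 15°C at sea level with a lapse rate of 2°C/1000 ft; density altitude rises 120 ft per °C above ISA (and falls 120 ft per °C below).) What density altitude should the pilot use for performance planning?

8244 ft

Pressure altitude = 11910 + (1013 − 1040) × 30 = 11910 + (-810) = 11100 ft.
ISA temperature at 11100 ft = 15 − 2 × (11100/1000) = -7.2°C.
ISA deviation = -31 − (-7.2) = -23.8°C.
Density altitude = 11100 + 120 × (-23.8) = 8244 ft.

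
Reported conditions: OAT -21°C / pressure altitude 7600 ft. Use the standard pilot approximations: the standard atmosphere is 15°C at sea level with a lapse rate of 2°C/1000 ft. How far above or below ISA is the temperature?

ISA-20.8°C

ISA temperature at 7600 ft = 15 − 2 × (7600/1000) = -0.2°C.
Deviation = OAT − ISA = -21 − (-0.2) = -20.8°C.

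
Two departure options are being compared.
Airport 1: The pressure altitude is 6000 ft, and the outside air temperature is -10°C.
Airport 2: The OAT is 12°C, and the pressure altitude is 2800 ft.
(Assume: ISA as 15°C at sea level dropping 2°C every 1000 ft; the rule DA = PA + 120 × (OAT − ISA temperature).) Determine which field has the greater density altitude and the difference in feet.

Airport 1: ISA temp = 3°C, deviation -13°C, DA = 6000 + 120 × (-13) = 4440 ft.
Airport 2: ISA temp = 9.4°C, deviation +2.6°C, DA = 2800 + 120 × 2.6 = 3112 ft.
Airport 1 is higher by 4440 − 3112 = 1328 ft.

Airport 1 by 1328 ft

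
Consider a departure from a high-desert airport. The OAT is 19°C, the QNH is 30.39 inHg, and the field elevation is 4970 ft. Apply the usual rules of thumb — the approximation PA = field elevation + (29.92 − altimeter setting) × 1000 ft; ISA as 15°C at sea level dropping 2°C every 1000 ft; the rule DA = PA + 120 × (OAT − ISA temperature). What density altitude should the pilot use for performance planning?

Pressure altitude = 4970 + (29.92 − 30.39) × 1000 = 4970 + (-470) = 4500 ft.
ISA temperature at 4500 ft = 15 − 2 × (4500/1000) = 6°C.
ISA deviation = 19 − 6 = +13°C.
Density altitude = 4500 + 120 × (13) = 6060 ft.

6060 ft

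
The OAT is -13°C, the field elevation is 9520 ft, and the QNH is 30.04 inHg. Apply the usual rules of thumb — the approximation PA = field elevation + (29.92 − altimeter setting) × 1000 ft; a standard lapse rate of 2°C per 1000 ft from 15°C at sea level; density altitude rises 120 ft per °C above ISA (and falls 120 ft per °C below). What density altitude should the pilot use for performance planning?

Pressure altitude = 9520 + (29.92 − 30.04) × 1000 = 9520 + (-120) = 9400 ft.
ISA temperature at 9400 ft = 15 − 2 × (9400/1000) = -3.8°C.
ISA deviation = -13 − (-3.8) = -9.2°C.
Density altitude = 9400 + 120 × (-9.2) = 8296 ft.

8296 ft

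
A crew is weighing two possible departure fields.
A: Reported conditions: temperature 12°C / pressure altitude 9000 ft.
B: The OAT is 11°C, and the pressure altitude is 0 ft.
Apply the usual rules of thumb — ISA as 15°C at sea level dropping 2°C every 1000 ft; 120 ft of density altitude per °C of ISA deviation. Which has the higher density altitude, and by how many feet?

A by 11280 ft

A: ISA temp = -3°C, deviation +15°C, DA = 9000 + 120 × 15 = 10800 ft.
B: ISA temp = 15°C, deviation -4°C, DA = 0 + 120 × (-4) = -480 ft.
A is higher by 10800 − (-480) = 11280 ft.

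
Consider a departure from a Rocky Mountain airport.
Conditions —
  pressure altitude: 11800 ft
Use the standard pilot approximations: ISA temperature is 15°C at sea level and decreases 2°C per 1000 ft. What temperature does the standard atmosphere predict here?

ISA temperature = 15 − 2 × (11800/1000) = 15 − 23.6 = -8.6°C.

-8.6°C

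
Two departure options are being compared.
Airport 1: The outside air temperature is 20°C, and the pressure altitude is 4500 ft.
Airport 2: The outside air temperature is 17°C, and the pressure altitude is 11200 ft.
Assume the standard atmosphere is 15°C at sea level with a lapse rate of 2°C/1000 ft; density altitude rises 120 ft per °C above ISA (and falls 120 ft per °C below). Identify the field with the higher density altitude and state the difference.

Airport 1: ISA temp = 6°C, deviation +14°C, DA = 4500 + 120 × 14 = 6180 ft.
Airport 2: ISA temp = -7.4°C, deviation +24.4°C, DA = 11200 + 120 × 24.4 = 14128 ft.
Airport 2 is higher by 14128 − 6180 = 7948 ft.

Airport 2 by 7948 ft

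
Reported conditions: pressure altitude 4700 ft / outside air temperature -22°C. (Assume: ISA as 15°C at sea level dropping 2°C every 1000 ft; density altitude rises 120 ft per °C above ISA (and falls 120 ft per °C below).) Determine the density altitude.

ISA temperature at 4700 ft = 15 − 2 × (4700/1000) = 5.6°C.
ISA deviation = -22 − 5.6 = -27.6°C.
Density altitude = 4700 + 120 × (-27.6) = 4700 + (-3312) = 1388 ft.

1388 ft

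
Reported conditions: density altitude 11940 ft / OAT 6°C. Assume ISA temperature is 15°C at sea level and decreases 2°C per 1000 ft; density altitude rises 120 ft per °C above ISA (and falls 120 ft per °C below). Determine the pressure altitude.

10500 ft

DA = PA + 120 × (OAT − (15 − 2·PA/1000)) = PA + 120·OAT − 1800 + 0.24·PA = 1.24·PA + 120·OAT − 1800.
So 1.24·PA = 11940 − 120 × 6 + 1800 = 13020.
PA = 13020 / 1.24 = 10500 ft.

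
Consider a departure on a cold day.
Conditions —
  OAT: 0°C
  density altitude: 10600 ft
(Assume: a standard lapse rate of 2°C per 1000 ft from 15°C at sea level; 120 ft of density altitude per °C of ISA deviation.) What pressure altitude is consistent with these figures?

10000 ft

DA = PA + 120 × (OAT − (15 − 2·PA/1000)) = PA + 120·OAT − 1800 + 0.24·PA = 1.24·PA + 120·OAT − 1800.
So 1.24·PA = 10600 − 120 × 0 + 1800 = 12400.
PA = 12400 / 1.24 = 10000 ft.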